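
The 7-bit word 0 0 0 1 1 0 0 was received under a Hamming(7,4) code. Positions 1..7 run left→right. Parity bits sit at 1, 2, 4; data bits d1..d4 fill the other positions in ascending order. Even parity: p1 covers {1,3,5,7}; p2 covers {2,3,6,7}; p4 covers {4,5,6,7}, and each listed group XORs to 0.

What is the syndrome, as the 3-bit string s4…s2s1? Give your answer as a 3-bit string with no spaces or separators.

001

s1 (pos 1,3,5,7): 0⊕0⊕1⊕0 = 1
s2 (pos 2,3,6,7): 0⊕0⊕0⊕0 = 0
s4 (pos 4,5,6,7): 1⊕1⊕0⊕0 = 0
Syndrome s4…s1 = 001 → error at position 1.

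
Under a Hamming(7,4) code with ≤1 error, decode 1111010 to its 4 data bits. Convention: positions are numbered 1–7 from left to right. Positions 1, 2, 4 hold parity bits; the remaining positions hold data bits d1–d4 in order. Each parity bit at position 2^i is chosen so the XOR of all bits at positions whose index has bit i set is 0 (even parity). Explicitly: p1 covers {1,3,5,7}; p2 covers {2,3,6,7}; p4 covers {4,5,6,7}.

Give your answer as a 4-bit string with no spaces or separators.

1010

s1 (pos 1,3,5,7): 1⊕1⊕0⊕0 = 0
s2 (pos 2,3,6,7): 1⊕1⊕1⊕0 = 1
s4 (pos 4,5,6,7): 1⊕0⊕1⊕0 = 0
Syndrome s4…s1 = 010 → error at position 2.
Flip position 2: 1111010 → 1011010
Read data bits from positions 3,5,6,7: 1010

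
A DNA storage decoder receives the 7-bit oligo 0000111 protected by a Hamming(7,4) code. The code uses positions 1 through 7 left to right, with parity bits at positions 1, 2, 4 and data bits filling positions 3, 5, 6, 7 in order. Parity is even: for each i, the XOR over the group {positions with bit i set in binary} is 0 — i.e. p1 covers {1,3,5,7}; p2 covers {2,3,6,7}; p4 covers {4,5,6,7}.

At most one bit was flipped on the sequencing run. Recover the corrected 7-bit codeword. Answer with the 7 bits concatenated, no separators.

0001111

s1 (pos 1,3,5,7): 0⊕0⊕1⊕1 = 0
s2 (pos 2,3,6,7): 0⊕0⊕1⊕1 = 0
s4 (pos 4,5,6,7): 0⊕1⊕1⊕1 = 1
Syndrome s4…s1 = 100 → error at position 4.
Flip position 4: 0000111 → 0001111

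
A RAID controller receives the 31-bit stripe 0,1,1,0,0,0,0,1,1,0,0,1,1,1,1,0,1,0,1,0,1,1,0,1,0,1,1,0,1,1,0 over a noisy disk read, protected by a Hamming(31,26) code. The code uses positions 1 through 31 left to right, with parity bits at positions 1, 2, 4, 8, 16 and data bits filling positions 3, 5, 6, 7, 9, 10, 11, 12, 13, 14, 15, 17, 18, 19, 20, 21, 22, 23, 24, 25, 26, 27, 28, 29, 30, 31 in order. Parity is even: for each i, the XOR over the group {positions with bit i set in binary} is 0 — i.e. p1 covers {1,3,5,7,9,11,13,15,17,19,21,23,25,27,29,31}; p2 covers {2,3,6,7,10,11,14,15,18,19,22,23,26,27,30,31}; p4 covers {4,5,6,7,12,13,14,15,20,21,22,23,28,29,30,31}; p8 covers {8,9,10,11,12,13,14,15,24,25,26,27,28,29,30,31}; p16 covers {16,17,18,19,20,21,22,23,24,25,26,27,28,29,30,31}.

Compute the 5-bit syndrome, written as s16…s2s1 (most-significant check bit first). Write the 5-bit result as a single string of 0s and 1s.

s1 (pos 1,3,5,7,9,11,13,15,17,19,21,23,25,27,29,31): 0⊕1⊕0⊕0⊕1⊕0⊕1⊕1⊕1⊕1⊕1⊕0⊕0⊕1⊕1⊕0 = 1
s2 (pos 2,3,6,7,10,11,14,15,18,19,22,23,26,27,30,31): 1⊕1⊕0⊕0⊕0⊕0⊕1⊕1⊕0⊕1⊕1⊕0⊕1⊕1⊕1⊕0 = 1
s4 (pos 4,5,6,7,12,13,14,15,20,21,22,23,28,29,30,31): 0⊕0⊕0⊕0⊕1⊕1⊕1⊕1⊕0⊕1⊕1⊕0⊕0⊕1⊕1⊕0 = 0
s8 (pos 8,9,10,11,12,13,14,15,24,25,26,27,28,29,30,31): 1⊕1⊕0⊕0⊕1⊕1⊕1⊕1⊕1⊕0⊕1⊕1⊕0⊕1⊕1⊕0 = 1
s16 (pos 16,17,18,19,20,21,22,23,24,25,26,27,28,29,30,31): 0⊕1⊕0⊕1⊕0⊕1⊕1⊕0⊕1⊕0⊕1⊕1⊕0⊕1⊕1⊕0 = 1
Syndrome s16…s1 = 11011 → error at position 27.

11011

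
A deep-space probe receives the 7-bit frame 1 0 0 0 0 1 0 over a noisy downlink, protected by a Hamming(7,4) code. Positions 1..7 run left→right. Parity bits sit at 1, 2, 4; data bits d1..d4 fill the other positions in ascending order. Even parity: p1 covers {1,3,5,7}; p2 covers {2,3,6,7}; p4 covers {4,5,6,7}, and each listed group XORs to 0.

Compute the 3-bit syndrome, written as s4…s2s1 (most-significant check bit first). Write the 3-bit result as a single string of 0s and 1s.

111

s1 (pos 1,3,5,7): 1⊕0⊕0⊕0 = 1
s2 (pos 2,3,6,7): 0⊕0⊕1⊕0 = 1
s4 (pos 4,5,6,7): 0⊕0⊕1⊕0 = 1
Syndrome s4…s1 = 111 → error at position 7.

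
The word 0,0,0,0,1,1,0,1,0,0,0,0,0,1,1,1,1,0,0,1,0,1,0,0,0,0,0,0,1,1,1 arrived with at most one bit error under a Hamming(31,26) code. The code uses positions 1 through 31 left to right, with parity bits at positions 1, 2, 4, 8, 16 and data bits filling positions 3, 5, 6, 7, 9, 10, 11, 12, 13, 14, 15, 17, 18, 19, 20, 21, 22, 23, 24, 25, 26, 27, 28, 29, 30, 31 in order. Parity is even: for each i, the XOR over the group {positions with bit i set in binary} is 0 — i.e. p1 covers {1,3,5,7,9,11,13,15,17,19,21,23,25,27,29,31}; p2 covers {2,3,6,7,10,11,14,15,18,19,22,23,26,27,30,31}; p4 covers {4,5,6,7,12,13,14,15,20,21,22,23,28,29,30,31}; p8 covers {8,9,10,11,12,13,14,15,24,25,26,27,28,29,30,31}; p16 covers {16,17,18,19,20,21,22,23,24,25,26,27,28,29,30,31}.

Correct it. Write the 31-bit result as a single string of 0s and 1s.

s1 (pos 1,3,5,7,9,11,13,15,17,19,21,23,25,27,29,31): 0⊕0⊕1⊕0⊕0⊕0⊕0⊕1⊕1⊕0⊕0⊕0⊕0⊕0⊕1⊕1 = 1
s2 (pos 2,3,6,7,10,11,14,15,18,19,22,23,26,27,30,31): 0⊕0⊕1⊕0⊕0⊕0⊕1⊕1⊕0⊕0⊕1⊕0⊕0⊕0⊕1⊕1 = 0
s4 (pos 4,5,6,7,12,13,14,15,20,21,22,23,28,29,30,31): 0⊕1⊕1⊕0⊕0⊕0⊕1⊕1⊕1⊕0⊕1⊕0⊕0⊕1⊕1⊕1 = 1
s8 (pos 8,9,10,11,12,13,14,15,24,25,26,27,28,29,30,31): 1⊕0⊕0⊕0⊕0⊕0⊕1⊕1⊕0⊕0⊕0⊕0⊕0⊕1⊕1⊕1 = 0
s16 (pos 16,17,18,19,20,21,22,23,24,25,26,27,28,29,30,31): 1⊕1⊕0⊕0⊕1⊕0⊕1⊕0⊕0⊕0⊕0⊕0⊕0⊕1⊕1⊕1 = 1
Syndrome s16…s1 = 10101 → error at position 21.
Flip position 21: 0000110100000111100101000000111 → 0000110100000111100111000000111

0000110100000111100111000000111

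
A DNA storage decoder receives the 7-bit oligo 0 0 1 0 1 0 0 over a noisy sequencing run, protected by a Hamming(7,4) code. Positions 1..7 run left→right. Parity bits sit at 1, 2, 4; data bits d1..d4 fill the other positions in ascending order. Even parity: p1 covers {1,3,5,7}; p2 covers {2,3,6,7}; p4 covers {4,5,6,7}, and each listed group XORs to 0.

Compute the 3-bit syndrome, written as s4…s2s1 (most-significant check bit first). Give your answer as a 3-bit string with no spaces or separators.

110

s1 (pos 1,3,5,7): 0⊕1⊕1⊕0 = 0
s2 (pos 2,3,6,7): 0⊕1⊕0⊕0 = 1
s4 (pos 4,5,6,7): 0⊕1⊕0⊕0 = 1
Syndrome s4…s1 = 110 → error at position 6.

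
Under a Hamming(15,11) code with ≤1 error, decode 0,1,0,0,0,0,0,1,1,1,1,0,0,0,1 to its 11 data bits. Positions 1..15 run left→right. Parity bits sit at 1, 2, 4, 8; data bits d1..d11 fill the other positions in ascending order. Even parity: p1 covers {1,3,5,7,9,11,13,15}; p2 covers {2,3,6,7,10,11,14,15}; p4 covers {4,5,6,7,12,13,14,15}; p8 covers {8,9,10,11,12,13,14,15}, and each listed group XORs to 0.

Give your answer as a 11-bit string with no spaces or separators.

00001110101

s1 (pos 1,3,5,7,9,11,13,15): 0⊕0⊕0⊕0⊕1⊕1⊕0⊕1 = 1
s2 (pos 2,3,6,7,10,11,14,15): 1⊕0⊕0⊕0⊕1⊕1⊕0⊕1 = 0
s4 (pos 4,5,6,7,12,13,14,15): 0⊕0⊕0⊕0⊕0⊕0⊕0⊕1 = 1
s8 (pos 8,9,10,11,12,13,14,15): 1⊕1⊕1⊕1⊕0⊕0⊕0⊕1 = 1
Syndrome s8…s1 = 1101 → error at position 13.
Flip position 13: 010000011110001 → 010000011110101
Read data bits from positions 3,5,6,7,9,10,11,12,13,14,15: 00001110101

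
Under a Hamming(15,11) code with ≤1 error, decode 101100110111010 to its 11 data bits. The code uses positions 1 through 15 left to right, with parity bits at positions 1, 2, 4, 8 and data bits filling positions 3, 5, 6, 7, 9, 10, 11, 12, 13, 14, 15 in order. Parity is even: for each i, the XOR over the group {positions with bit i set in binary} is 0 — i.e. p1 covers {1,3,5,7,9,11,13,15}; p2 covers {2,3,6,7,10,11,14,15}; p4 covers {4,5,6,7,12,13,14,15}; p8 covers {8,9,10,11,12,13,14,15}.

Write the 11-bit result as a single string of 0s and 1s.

s1 (pos 1,3,5,7,9,11,13,15): 1⊕1⊕0⊕1⊕0⊕1⊕0⊕0 = 0
s2 (pos 2,3,6,7,10,11,14,15): 0⊕1⊕0⊕1⊕1⊕1⊕1⊕0 = 1
s4 (pos 4,5,6,7,12,13,14,15): 1⊕0⊕0⊕1⊕1⊕0⊕1⊕0 = 0
s8 (pos 8,9,10,11,12,13,14,15): 1⊕0⊕1⊕1⊕1⊕0⊕1⊕0 = 1
Syndrome s8…s1 = 1010 → error at position 10.
Flip position 10: 101100110111010 → 101100110011010
Read data bits from positions 3,5,6,7,9,10,11,12,13,14,15: 10010011010

10010011010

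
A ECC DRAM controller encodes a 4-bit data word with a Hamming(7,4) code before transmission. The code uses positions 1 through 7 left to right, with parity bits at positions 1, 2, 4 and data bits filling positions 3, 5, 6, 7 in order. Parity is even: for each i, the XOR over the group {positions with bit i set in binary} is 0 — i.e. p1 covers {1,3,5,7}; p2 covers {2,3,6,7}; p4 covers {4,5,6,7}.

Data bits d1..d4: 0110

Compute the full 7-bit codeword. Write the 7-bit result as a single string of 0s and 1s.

1100110

Place data at non-parity positions: p1 p2 0 p4 1 1 0
p1 (pos 1,3,5,7): XOR of data positions = 0⊕1⊕0 = 1
p2 (pos 2,3,6,7): XOR of data positions = 0⊕1⊕0 = 1
p4 (pos 4,5,6,7): XOR of data positions = 1⊕1⊕0 = 0
Codeword: 1100110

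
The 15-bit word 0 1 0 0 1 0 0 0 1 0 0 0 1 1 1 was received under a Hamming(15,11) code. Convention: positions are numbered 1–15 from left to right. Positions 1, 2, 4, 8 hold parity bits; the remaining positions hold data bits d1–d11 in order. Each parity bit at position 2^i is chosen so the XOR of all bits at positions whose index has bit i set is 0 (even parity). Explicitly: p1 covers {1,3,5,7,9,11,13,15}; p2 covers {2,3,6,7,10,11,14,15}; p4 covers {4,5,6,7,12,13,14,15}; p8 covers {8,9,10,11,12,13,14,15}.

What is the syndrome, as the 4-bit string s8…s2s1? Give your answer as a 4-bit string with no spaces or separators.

0010

s1 (pos 1,3,5,7,9,11,13,15): 0⊕0⊕1⊕0⊕1⊕0⊕1⊕1 = 0
s2 (pos 2,3,6,7,10,11,14,15): 1⊕0⊕0⊕0⊕0⊕0⊕1⊕1 = 1
s4 (pos 4,5,6,7,12,13,14,15): 0⊕1⊕0⊕0⊕0⊕1⊕1⊕1 = 0
s8 (pos 8,9,10,11,12,13,14,15): 0⊕1⊕0⊕0⊕0⊕1⊕1⊕1 = 0
Syndrome s8…s1 = 0010 → error at position 2.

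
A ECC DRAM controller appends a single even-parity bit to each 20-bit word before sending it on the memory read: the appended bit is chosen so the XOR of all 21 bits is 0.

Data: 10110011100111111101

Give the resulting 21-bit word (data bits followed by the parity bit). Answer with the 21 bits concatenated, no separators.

XOR of the 20 data bits: 1⊕0⊕1⊕1⊕0⊕0⊕1⊕1⊕1⊕0⊕0⊕1⊕1⊕1⊕1⊕1⊕1⊕1⊕0⊕1 = 0
Parity bit = 0 (so all 21 bits XOR to 0).

101100111001111111010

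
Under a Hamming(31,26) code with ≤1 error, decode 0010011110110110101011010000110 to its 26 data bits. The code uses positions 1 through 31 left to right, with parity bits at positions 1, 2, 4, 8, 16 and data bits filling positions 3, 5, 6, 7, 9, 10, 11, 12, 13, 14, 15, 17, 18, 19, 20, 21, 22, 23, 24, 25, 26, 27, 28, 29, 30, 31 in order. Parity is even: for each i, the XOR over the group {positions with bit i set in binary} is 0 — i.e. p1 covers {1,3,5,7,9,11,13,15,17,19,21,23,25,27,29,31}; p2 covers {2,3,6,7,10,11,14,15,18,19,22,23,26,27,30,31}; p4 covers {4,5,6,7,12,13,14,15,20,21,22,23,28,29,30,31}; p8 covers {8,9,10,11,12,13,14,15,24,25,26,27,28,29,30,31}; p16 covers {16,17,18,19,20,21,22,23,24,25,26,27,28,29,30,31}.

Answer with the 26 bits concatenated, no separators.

10111011011101011010000111

s1 (pos 1,3,5,7,9,11,13,15,17,19,21,23,25,27,29,31): 0⊕1⊕0⊕1⊕1⊕1⊕0⊕1⊕1⊕1⊕1⊕0⊕0⊕0⊕1⊕0 = 1
s2 (pos 2,3,6,7,10,11,14,15,18,19,22,23,26,27,30,31): 0⊕1⊕1⊕1⊕0⊕1⊕1⊕1⊕0⊕1⊕1⊕0⊕0⊕0⊕1⊕0 = 1
s4 (pos 4,5,6,7,12,13,14,15,20,21,22,23,28,29,30,31): 0⊕0⊕1⊕1⊕1⊕0⊕1⊕1⊕0⊕1⊕1⊕0⊕0⊕1⊕1⊕0 = 1
s8 (pos 8,9,10,11,12,13,14,15,24,25,26,27,28,29,30,31): 1⊕1⊕0⊕1⊕1⊕0⊕1⊕1⊕1⊕0⊕0⊕0⊕0⊕1⊕1⊕0 = 1
s16 (pos 16,17,18,19,20,21,22,23,24,25,26,27,28,29,30,31): 0⊕1⊕0⊕1⊕0⊕1⊕1⊕0⊕1⊕0⊕0⊕0⊕0⊕1⊕1⊕0 = 1
Syndrome s16…s1 = 11111 → error at position 31.
Flip position 31: 0010011110110110101011010000110 → 0010011110110110101011010000111
Read data bits from positions 3,5,6,7,9,10,11,12,13,14,15,17,18,19,20,21,22,23,24,25,26,27,28,29,30,31: 10111011011101011010000111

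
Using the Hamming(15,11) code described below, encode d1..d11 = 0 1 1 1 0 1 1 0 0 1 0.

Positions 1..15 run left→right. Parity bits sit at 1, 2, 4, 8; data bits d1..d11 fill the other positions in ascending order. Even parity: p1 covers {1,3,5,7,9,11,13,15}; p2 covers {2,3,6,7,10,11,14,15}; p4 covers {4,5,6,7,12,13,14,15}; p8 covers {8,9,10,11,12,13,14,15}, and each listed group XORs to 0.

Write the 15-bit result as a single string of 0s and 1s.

Place data at non-parity positions: p1 p2 0 p4 1 1 1 p8 0 1 1 0 0 1 0
p1 (pos 1,3,5,7,9,11,13,15): XOR of data positions = 0⊕1⊕1⊕0⊕1⊕0⊕0 = 1
p2 (pos 2,3,6,7,10,11,14,15): XOR of data positions = 0⊕1⊕1⊕1⊕1⊕1⊕0 = 1
p4 (pos 4,5,6,7,12,13,14,15): XOR of data positions = 1⊕1⊕1⊕0⊕0⊕1⊕0 = 0
p8 (pos 8,9,10,11,12,13,14,15): XOR of data positions = 0⊕1⊕1⊕0⊕0⊕1⊕0 = 1
Codeword: 110011110110010

110011110110010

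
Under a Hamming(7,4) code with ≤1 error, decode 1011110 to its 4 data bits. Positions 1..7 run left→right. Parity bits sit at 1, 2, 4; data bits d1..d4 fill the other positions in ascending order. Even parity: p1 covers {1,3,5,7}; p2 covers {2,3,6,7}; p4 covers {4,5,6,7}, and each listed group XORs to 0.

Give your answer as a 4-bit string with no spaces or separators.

s1 (pos 1,3,5,7): 1⊕1⊕1⊕0 = 1
s2 (pos 2,3,6,7): 0⊕1⊕1⊕0 = 0
s4 (pos 4,5,6,7): 1⊕1⊕1⊕0 = 1
Syndrome s4…s1 = 101 → error at position 5.
Flip position 5: 1011110 → 1011010
Read data bits from positions 3,5,6,7: 1010

1010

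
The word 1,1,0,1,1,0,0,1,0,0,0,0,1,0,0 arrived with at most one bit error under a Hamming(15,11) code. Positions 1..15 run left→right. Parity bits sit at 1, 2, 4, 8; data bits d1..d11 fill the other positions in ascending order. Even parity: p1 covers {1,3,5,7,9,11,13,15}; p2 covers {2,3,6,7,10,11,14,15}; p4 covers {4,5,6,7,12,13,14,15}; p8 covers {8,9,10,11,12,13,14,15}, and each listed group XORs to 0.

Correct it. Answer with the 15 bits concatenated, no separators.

110110110000100

s1 (pos 1,3,5,7,9,11,13,15): 1⊕0⊕1⊕0⊕0⊕0⊕1⊕0 = 1
s2 (pos 2,3,6,7,10,11,14,15): 1⊕0⊕0⊕0⊕0⊕0⊕0⊕0 = 1
s4 (pos 4,5,6,7,12,13,14,15): 1⊕1⊕0⊕0⊕0⊕1⊕0⊕0 = 1
s8 (pos 8,9,10,11,12,13,14,15): 1⊕0⊕0⊕0⊕0⊕1⊕0⊕0 = 0
Syndrome s8…s1 = 0111 → error at position 7.
Flip position 7: 110110010000100 → 110110110000100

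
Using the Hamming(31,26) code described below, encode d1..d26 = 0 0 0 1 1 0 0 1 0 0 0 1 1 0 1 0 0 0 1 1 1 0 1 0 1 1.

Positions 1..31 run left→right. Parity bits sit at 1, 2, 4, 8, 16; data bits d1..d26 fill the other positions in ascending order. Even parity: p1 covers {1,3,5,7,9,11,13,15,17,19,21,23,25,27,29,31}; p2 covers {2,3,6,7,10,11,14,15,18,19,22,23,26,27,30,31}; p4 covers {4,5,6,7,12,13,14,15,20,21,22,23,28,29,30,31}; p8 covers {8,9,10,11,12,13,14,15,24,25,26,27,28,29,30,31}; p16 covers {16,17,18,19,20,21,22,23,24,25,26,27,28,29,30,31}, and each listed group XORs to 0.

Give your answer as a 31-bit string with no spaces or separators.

Place data at non-parity positions: p1 p2 0 p4 0 0 1 p8 1 0 0 1 0 0 0 p16 1 1 0 1 0 0 0 1 1 1 0 1 0 1 1
p1 (pos 1,3,5,7,9,11,13,15,17,19,21,23,25,27,29,31): XOR of data positions = 0⊕0⊕1⊕1⊕0⊕0⊕0⊕1⊕0⊕0⊕0⊕1⊕0⊕0⊕1 = 1
p2 (pos 2,3,6,7,10,11,14,15,18,19,22,23,26,27,30,31): XOR of data positions = 0⊕0⊕1⊕0⊕0⊕0⊕0⊕1⊕0⊕0⊕0⊕1⊕0⊕1⊕1 = 1
p4 (pos 4,5,6,7,12,13,14,15,20,21,22,23,28,29,30,31): XOR of data positions = 0⊕0⊕1⊕1⊕0⊕0⊕0⊕1⊕0⊕0⊕0⊕1⊕0⊕1⊕1 = 0
p8 (pos 8,9,10,11,12,13,14,15,24,25,26,27,28,29,30,31): XOR of data positions = 1⊕0⊕0⊕1⊕0⊕0⊕0⊕1⊕1⊕1⊕0⊕1⊕0⊕1⊕1 = 0
p16 (pos 16,17,18,19,20,21,22,23,24,25,26,27,28,29,30,31): XOR of data positions = 1⊕1⊕0⊕1⊕0⊕0⊕0⊕1⊕1⊕1⊕0⊕1⊕0⊕1⊕1 = 1
Codeword: 1100001010010001110100011101011

1100001010010001110100011101011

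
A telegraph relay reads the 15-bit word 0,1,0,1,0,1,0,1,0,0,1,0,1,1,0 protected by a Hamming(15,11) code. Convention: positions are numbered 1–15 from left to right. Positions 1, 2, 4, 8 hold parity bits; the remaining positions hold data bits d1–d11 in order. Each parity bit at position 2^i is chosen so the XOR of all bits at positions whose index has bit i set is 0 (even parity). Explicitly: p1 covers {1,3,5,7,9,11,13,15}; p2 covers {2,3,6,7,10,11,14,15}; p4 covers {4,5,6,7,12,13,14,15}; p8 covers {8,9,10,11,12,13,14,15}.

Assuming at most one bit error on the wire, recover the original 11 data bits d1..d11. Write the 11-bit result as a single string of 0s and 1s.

s1 (pos 1,3,5,7,9,11,13,15): 0⊕0⊕0⊕0⊕0⊕1⊕1⊕0 = 0
s2 (pos 2,3,6,7,10,11,14,15): 1⊕0⊕1⊕0⊕0⊕1⊕1⊕0 = 0
s4 (pos 4,5,6,7,12,13,14,15): 1⊕0⊕1⊕0⊕0⊕1⊕1⊕0 = 0
s8 (pos 8,9,10,11,12,13,14,15): 1⊕0⊕0⊕1⊕0⊕1⊕1⊕0 = 0
Syndrome s8…s1 = 0000 → no error.
Read data bits from positions 3,5,6,7,9,10,11,12,13,14,15: 00100010110

00100010110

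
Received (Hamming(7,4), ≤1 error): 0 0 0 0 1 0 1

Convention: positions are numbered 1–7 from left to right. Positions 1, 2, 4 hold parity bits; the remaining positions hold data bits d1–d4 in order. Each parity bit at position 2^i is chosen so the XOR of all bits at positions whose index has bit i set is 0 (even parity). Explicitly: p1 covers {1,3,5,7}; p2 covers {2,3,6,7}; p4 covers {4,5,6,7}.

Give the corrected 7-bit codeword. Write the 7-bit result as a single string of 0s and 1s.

s1 (pos 1,3,5,7): 0⊕0⊕1⊕1 = 0
s2 (pos 2,3,6,7): 0⊕0⊕0⊕1 = 1
s4 (pos 4,5,6,7): 0⊕1⊕0⊕1 = 0
Syndrome s4…s1 = 010 → error at position 2.
Flip position 2: 0000101 → 0100101

0100101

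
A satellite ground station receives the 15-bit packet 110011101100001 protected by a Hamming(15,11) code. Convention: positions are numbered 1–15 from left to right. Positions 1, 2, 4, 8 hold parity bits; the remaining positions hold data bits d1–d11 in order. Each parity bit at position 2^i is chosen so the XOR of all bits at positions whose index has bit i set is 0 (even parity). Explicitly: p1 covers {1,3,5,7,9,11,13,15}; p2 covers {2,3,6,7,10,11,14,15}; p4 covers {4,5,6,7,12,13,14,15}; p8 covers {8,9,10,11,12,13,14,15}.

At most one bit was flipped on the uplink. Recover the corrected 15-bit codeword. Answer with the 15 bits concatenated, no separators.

s1 (pos 1,3,5,7,9,11,13,15): 1⊕0⊕1⊕1⊕1⊕0⊕0⊕1 = 1
s2 (pos 2,3,6,7,10,11,14,15): 1⊕0⊕1⊕1⊕1⊕0⊕0⊕1 = 1
s4 (pos 4,5,6,7,12,13,14,15): 0⊕1⊕1⊕1⊕0⊕0⊕0⊕1 = 0
s8 (pos 8,9,10,11,12,13,14,15): 0⊕1⊕1⊕0⊕0⊕0⊕0⊕1 = 1
Syndrome s8…s1 = 1011 → error at position 11.
Flip position 11: 110011101100001 → 110011101110001

110011101110001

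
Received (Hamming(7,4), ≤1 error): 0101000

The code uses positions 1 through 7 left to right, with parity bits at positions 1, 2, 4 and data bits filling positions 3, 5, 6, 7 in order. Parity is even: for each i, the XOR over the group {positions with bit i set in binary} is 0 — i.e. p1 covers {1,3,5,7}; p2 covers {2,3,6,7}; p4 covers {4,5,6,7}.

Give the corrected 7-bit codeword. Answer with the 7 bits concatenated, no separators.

0101010

s1 (pos 1,3,5,7): 0⊕0⊕0⊕0 = 0
s2 (pos 2,3,6,7): 1⊕0⊕0⊕0 = 1
s4 (pos 4,5,6,7): 1⊕0⊕0⊕0 = 1
Syndrome s4…s1 = 110 → error at position 6.
Flip position 6: 0101000 → 0101010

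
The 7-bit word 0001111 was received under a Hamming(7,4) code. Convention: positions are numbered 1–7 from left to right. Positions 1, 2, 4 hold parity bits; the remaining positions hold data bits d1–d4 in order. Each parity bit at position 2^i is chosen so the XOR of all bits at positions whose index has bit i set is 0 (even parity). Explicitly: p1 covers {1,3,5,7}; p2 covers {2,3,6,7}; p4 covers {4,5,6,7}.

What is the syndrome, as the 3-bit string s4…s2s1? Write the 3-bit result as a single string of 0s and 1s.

s1 (pos 1,3,5,7): 0⊕0⊕1⊕1 = 0
s2 (pos 2,3,6,7): 0⊕0⊕1⊕1 = 0
s4 (pos 4,5,6,7): 1⊕1⊕1⊕1 = 0
Syndrome s4…s1 = 000 → no error.

000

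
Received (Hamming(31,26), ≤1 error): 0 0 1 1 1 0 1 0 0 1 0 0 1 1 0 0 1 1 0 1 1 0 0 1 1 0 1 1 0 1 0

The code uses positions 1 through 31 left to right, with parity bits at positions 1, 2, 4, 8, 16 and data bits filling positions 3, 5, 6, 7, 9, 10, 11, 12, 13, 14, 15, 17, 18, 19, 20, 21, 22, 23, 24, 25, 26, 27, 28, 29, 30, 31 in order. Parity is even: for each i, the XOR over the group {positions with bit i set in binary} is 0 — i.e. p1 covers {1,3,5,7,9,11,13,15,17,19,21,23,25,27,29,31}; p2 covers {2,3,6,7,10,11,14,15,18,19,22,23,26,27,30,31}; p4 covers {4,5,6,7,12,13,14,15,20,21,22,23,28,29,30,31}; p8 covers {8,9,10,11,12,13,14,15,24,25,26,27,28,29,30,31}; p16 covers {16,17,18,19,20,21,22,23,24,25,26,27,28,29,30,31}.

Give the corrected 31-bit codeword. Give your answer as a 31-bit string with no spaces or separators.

s1 (pos 1,3,5,7,9,11,13,15,17,19,21,23,25,27,29,31): 0⊕1⊕1⊕1⊕0⊕0⊕1⊕0⊕1⊕0⊕1⊕0⊕1⊕1⊕0⊕0 = 0
s2 (pos 2,3,6,7,10,11,14,15,18,19,22,23,26,27,30,31): 0⊕1⊕0⊕1⊕1⊕0⊕1⊕0⊕1⊕0⊕0⊕0⊕0⊕1⊕1⊕0 = 1
s4 (pos 4,5,6,7,12,13,14,15,20,21,22,23,28,29,30,31): 1⊕1⊕0⊕1⊕0⊕1⊕1⊕0⊕1⊕1⊕0⊕0⊕1⊕0⊕1⊕0 = 1
s8 (pos 8,9,10,11,12,13,14,15,24,25,26,27,28,29,30,31): 0⊕0⊕1⊕0⊕0⊕1⊕1⊕0⊕1⊕1⊕0⊕1⊕1⊕0⊕1⊕0 = 0
s16 (pos 16,17,18,19,20,21,22,23,24,25,26,27,28,29,30,31): 0⊕1⊕1⊕0⊕1⊕1⊕0⊕0⊕1⊕1⊕0⊕1⊕1⊕0⊕1⊕0 = 1
Syndrome s16…s1 = 10110 → error at position 22.
Flip position 22: 0011101001001100110110011011010 → 0011101001001100110111011011010

0011101001001100110111011011010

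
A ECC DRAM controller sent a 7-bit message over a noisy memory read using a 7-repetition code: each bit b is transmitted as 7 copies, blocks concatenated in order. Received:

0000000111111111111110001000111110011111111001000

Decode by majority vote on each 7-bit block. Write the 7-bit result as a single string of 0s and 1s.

Block 1 (0000000): 0 ones → 0
Block 2 (1111111): 7 ones → 1
Block 3 (1111111): 7 ones → 1
Block 4 (0001000): 1 one → 0
Block 5 (1111100): 5 ones → 1
Block 6 (1111111): 7 ones → 1
Block 7 (1001000): 2 ones → 0

0110110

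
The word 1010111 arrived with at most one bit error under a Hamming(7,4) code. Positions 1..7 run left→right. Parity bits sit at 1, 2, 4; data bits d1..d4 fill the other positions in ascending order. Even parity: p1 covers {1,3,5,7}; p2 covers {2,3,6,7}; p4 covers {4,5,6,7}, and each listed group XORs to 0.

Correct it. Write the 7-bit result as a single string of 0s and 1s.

1010101

s1 (pos 1,3,5,7): 1⊕1⊕1⊕1 = 0
s2 (pos 2,3,6,7): 0⊕1⊕1⊕1 = 1
s4 (pos 4,5,6,7): 0⊕1⊕1⊕1 = 1
Syndrome s4…s1 = 110 → error at position 6.
Flip position 6: 1010111 → 1010101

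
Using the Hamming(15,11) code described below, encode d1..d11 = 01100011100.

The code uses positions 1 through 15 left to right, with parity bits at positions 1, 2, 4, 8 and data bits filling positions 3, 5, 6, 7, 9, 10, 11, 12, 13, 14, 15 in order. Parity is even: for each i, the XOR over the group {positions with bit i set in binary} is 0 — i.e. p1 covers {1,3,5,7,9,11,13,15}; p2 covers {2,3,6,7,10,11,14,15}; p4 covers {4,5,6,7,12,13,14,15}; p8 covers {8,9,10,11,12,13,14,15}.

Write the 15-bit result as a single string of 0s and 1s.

Place data at non-parity positions: p1 p2 0 p4 1 1 0 p8 0 0 1 1 1 0 0
p1 (pos 1,3,5,7,9,11,13,15): XOR of data positions = 0⊕1⊕0⊕0⊕1⊕1⊕0 = 1
p2 (pos 2,3,6,7,10,11,14,15): XOR of data positions = 0⊕1⊕0⊕0⊕1⊕0⊕0 = 0
p4 (pos 4,5,6,7,12,13,14,15): XOR of data positions = 1⊕1⊕0⊕1⊕1⊕0⊕0 = 0
p8 (pos 8,9,10,11,12,13,14,15): XOR of data positions = 0⊕0⊕1⊕1⊕1⊕0⊕0 = 1
Codeword: 100011010011100

100011010011100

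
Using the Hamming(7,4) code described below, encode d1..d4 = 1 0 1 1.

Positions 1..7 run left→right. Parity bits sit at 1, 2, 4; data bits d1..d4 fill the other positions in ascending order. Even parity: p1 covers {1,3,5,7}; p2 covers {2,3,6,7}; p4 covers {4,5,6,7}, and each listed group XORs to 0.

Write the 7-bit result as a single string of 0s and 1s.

0110011

Place data at non-parity positions: p1 p2 1 p4 0 1 1
p1 (pos 1,3,5,7): XOR of data positions = 1⊕0⊕1 = 0
p2 (pos 2,3,6,7): XOR of data positions = 1⊕1⊕1 = 1
p4 (pos 4,5,6,7): XOR of data positions = 0⊕1⊕1 = 0
Codeword: 0110011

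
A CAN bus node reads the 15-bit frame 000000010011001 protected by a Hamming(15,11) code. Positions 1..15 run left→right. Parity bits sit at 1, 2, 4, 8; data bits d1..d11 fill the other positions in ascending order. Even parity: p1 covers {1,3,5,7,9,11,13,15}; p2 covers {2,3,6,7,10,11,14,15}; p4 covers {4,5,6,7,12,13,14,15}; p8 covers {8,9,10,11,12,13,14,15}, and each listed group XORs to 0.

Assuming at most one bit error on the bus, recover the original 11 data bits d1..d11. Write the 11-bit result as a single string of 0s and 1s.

s1 (pos 1,3,5,7,9,11,13,15): 0⊕0⊕0⊕0⊕0⊕1⊕0⊕1 = 0
s2 (pos 2,3,6,7,10,11,14,15): 0⊕0⊕0⊕0⊕0⊕1⊕0⊕1 = 0
s4 (pos 4,5,6,7,12,13,14,15): 0⊕0⊕0⊕0⊕1⊕0⊕0⊕1 = 0
s8 (pos 8,9,10,11,12,13,14,15): 1⊕0⊕0⊕1⊕1⊕0⊕0⊕1 = 0
Syndrome s8…s1 = 0000 → no error.
Read data bits from positions 3,5,6,7,9,10,11,12,13,14,15: 00000011001

00000011001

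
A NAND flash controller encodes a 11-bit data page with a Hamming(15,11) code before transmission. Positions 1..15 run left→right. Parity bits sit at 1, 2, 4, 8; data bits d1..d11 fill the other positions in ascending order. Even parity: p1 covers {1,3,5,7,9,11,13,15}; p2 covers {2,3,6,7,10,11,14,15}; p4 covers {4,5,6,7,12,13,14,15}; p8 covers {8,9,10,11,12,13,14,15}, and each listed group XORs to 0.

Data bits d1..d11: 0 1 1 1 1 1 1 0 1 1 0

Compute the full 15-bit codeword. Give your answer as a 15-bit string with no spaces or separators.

Place data at non-parity positions: p1 p2 0 p4 1 1 1 p8 1 1 1 0 1 1 0
p1 (pos 1,3,5,7,9,11,13,15): XOR of data positions = 0⊕1⊕1⊕1⊕1⊕1⊕0 = 1
p2 (pos 2,3,6,7,10,11,14,15): XOR of data positions = 0⊕1⊕1⊕1⊕1⊕1⊕0 = 1
p4 (pos 4,5,6,7,12,13,14,15): XOR of data positions = 1⊕1⊕1⊕0⊕1⊕1⊕0 = 1
p8 (pos 8,9,10,11,12,13,14,15): XOR of data positions = 1⊕1⊕1⊕0⊕1⊕1⊕0 = 1
Codeword: 110111111110110

110111111110110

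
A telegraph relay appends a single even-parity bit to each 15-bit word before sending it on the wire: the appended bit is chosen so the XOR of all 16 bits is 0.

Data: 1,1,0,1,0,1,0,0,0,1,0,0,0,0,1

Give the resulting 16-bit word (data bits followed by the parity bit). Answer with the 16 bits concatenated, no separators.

1101010001000010

XOR of the 15 data bits: 1⊕1⊕0⊕1⊕0⊕1⊕0⊕0⊕0⊕1⊕0⊕0⊕0⊕0⊕1 = 0
Parity bit = 0 (so all 16 bits XOR to 0).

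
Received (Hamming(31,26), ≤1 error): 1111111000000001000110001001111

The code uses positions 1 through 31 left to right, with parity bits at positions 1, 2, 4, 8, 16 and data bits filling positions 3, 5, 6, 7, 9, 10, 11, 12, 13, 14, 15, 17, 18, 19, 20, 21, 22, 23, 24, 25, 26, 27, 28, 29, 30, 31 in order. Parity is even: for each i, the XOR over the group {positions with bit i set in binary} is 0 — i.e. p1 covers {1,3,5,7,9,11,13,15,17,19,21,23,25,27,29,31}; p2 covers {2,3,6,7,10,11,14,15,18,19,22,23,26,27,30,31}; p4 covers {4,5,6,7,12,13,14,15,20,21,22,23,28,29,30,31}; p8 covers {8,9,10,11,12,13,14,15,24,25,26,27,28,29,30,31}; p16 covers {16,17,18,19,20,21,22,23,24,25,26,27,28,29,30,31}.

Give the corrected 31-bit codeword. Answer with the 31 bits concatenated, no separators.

s1 (pos 1,3,5,7,9,11,13,15,17,19,21,23,25,27,29,31): 1⊕1⊕1⊕1⊕0⊕0⊕0⊕0⊕0⊕0⊕1⊕0⊕1⊕0⊕1⊕1 = 0
s2 (pos 2,3,6,7,10,11,14,15,18,19,22,23,26,27,30,31): 1⊕1⊕1⊕1⊕0⊕0⊕0⊕0⊕0⊕0⊕0⊕0⊕0⊕0⊕1⊕1 = 0
s4 (pos 4,5,6,7,12,13,14,15,20,21,22,23,28,29,30,31): 1⊕1⊕1⊕1⊕0⊕0⊕0⊕0⊕1⊕1⊕0⊕0⊕1⊕1⊕1⊕1 = 0
s8 (pos 8,9,10,11,12,13,14,15,24,25,26,27,28,29,30,31): 0⊕0⊕0⊕0⊕0⊕0⊕0⊕0⊕0⊕1⊕0⊕0⊕1⊕1⊕1⊕1 = 1
s16 (pos 16,17,18,19,20,21,22,23,24,25,26,27,28,29,30,31): 1⊕0⊕0⊕0⊕1⊕1⊕0⊕0⊕0⊕1⊕0⊕0⊕1⊕1⊕1⊕1 = 0
Syndrome s16…s1 = 01000 → error at position 8.
Flip position 8: 1111111000000001000110001001111 → 1111111100000001000110001001111

1111111100000001000110001001111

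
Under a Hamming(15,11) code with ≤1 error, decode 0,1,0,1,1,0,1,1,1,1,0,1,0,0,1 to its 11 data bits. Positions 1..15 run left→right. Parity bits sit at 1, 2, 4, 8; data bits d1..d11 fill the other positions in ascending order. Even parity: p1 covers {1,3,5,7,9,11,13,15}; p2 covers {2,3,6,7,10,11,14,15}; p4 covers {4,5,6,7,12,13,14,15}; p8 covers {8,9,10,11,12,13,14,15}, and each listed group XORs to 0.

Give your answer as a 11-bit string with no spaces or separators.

s1 (pos 1,3,5,7,9,11,13,15): 0⊕0⊕1⊕1⊕1⊕0⊕0⊕1 = 0
s2 (pos 2,3,6,7,10,11,14,15): 1⊕0⊕0⊕1⊕1⊕0⊕0⊕1 = 0
s4 (pos 4,5,6,7,12,13,14,15): 1⊕1⊕0⊕1⊕1⊕0⊕0⊕1 = 1
s8 (pos 8,9,10,11,12,13,14,15): 1⊕1⊕1⊕0⊕1⊕0⊕0⊕1 = 1
Syndrome s8…s1 = 1100 → error at position 12.
Flip position 12: 010110111101001 → 010110111100001
Read data bits from positions 3,5,6,7,9,10,11,12,13,14,15: 01011100001

01011100001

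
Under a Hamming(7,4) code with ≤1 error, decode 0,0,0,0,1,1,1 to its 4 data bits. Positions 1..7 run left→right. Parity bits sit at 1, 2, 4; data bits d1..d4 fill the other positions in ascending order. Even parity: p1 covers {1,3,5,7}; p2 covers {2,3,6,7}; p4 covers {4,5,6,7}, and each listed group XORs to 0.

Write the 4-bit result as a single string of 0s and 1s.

s1 (pos 1,3,5,7): 0⊕0⊕1⊕1 = 0
s2 (pos 2,3,6,7): 0⊕0⊕1⊕1 = 0
s4 (pos 4,5,6,7): 0⊕1⊕1⊕1 = 1
Syndrome s4…s1 = 100 → error at position 4.
Flip position 4: 0000111 → 0001111
Read data bits from positions 3,5,6,7: 0111

0111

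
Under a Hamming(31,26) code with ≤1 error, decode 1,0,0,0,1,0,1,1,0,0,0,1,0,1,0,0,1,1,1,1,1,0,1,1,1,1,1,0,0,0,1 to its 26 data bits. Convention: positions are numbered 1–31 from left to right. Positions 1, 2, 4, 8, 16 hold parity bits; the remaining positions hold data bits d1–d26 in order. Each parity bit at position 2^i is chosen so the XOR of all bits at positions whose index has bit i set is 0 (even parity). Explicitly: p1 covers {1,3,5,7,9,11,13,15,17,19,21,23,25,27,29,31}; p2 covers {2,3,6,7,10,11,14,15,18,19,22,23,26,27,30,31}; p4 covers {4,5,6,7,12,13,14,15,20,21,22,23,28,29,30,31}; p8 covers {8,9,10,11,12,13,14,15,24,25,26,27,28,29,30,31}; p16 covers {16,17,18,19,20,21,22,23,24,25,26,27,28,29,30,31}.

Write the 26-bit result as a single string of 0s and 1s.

01010001010111110111110001

s1 (pos 1,3,5,7,9,11,13,15,17,19,21,23,25,27,29,31): 1⊕0⊕1⊕1⊕0⊕0⊕0⊕0⊕1⊕1⊕1⊕1⊕1⊕1⊕0⊕1 = 0
s2 (pos 2,3,6,7,10,11,14,15,18,19,22,23,26,27,30,31): 0⊕0⊕0⊕1⊕0⊕0⊕1⊕0⊕1⊕1⊕0⊕1⊕1⊕1⊕0⊕1 = 0
s4 (pos 4,5,6,7,12,13,14,15,20,21,22,23,28,29,30,31): 0⊕1⊕0⊕1⊕1⊕0⊕1⊕0⊕1⊕1⊕0⊕1⊕0⊕0⊕0⊕1 = 0
s8 (pos 8,9,10,11,12,13,14,15,24,25,26,27,28,29,30,31): 1⊕0⊕0⊕0⊕1⊕0⊕1⊕0⊕1⊕1⊕1⊕1⊕0⊕0⊕0⊕1 = 0
s16 (pos 16,17,18,19,20,21,22,23,24,25,26,27,28,29,30,31): 0⊕1⊕1⊕1⊕1⊕1⊕0⊕1⊕1⊕1⊕1⊕1⊕0⊕0⊕0⊕1 = 1
Syndrome s16…s1 = 10000 → error at position 16.
Flip position 16: 1000101100010100111110111110001 → 1000101100010101111110111110001
Read data bits from positions 3,5,6,7,9,10,11,12,13,14,15,17,18,19,20,21,22,23,24,25,26,27,28,29,30,31: 01010001010111110111110001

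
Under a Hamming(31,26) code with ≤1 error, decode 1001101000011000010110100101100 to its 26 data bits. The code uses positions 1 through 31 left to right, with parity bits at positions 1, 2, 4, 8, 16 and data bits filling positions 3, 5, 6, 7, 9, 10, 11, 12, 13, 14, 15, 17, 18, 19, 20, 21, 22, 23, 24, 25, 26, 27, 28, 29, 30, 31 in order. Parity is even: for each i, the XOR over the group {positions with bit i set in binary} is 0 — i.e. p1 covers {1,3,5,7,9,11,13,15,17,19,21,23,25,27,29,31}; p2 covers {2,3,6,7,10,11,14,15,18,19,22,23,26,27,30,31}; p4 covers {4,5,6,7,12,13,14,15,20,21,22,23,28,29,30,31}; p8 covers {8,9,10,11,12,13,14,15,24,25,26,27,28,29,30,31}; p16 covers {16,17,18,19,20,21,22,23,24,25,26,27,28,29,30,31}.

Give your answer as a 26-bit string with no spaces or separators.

s1 (pos 1,3,5,7,9,11,13,15,17,19,21,23,25,27,29,31): 1⊕0⊕1⊕1⊕0⊕0⊕1⊕0⊕0⊕0⊕1⊕1⊕0⊕0⊕1⊕0 = 1
s2 (pos 2,3,6,7,10,11,14,15,18,19,22,23,26,27,30,31): 0⊕0⊕0⊕1⊕0⊕0⊕0⊕0⊕1⊕0⊕0⊕1⊕1⊕0⊕0⊕0 = 0
s4 (pos 4,5,6,7,12,13,14,15,20,21,22,23,28,29,30,31): 1⊕1⊕0⊕1⊕1⊕1⊕0⊕0⊕1⊕1⊕0⊕1⊕1⊕1⊕0⊕0 = 0
s8 (pos 8,9,10,11,12,13,14,15,24,25,26,27,28,29,30,31): 0⊕0⊕0⊕0⊕1⊕1⊕0⊕0⊕0⊕0⊕1⊕0⊕1⊕1⊕0⊕0 = 1
s16 (pos 16,17,18,19,20,21,22,23,24,25,26,27,28,29,30,31): 0⊕0⊕1⊕0⊕1⊕1⊕0⊕1⊕0⊕0⊕1⊕0⊕1⊕1⊕0⊕0 = 1
Syndrome s16…s1 = 11001 → error at position 25.
Flip position 25: 1001101000011000010110100101100 → 1001101000011000010110101101100
Read data bits from positions 3,5,6,7,9,10,11,12,13,14,15,17,18,19,20,21,22,23,24,25,26,27,28,29,30,31: 01010001100010110101101100

01010001100010110101101100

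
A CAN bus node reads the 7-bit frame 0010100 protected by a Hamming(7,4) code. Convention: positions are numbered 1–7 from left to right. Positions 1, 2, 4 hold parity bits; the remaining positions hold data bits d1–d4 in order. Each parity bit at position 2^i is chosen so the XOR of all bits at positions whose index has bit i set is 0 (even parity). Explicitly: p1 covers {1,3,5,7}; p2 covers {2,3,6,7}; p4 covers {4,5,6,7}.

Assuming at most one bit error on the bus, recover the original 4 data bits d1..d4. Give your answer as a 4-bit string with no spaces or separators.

1110

s1 (pos 1,3,5,7): 0⊕1⊕1⊕0 = 0
s2 (pos 2,3,6,7): 0⊕1⊕0⊕0 = 1
s4 (pos 4,5,6,7): 0⊕1⊕0⊕0 = 1
Syndrome s4…s1 = 110 → error at position 6.
Flip position 6: 0010100 → 0010110
Read data bits from positions 3,5,6,7: 1110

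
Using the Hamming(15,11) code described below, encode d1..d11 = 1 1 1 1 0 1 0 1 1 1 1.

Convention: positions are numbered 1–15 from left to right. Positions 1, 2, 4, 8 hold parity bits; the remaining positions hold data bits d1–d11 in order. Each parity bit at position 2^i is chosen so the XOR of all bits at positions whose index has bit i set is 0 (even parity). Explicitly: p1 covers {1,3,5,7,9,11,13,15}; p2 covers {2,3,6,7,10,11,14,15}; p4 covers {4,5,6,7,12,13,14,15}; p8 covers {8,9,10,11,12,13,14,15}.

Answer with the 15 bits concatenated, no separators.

Place data at non-parity positions: p1 p2 1 p4 1 1 1 p8 0 1 0 1 1 1 1
p1 (pos 1,3,5,7,9,11,13,15): XOR of data positions = 1⊕1⊕1⊕0⊕0⊕1⊕1 = 1
p2 (pos 2,3,6,7,10,11,14,15): XOR of data positions = 1⊕1⊕1⊕1⊕0⊕1⊕1 = 0
p4 (pos 4,5,6,7,12,13,14,15): XOR of data positions = 1⊕1⊕1⊕1⊕1⊕1⊕1 = 1
p8 (pos 8,9,10,11,12,13,14,15): XOR of data positions = 0⊕1⊕0⊕1⊕1⊕1⊕1 = 1
Codeword: 101111110101111

101111110101111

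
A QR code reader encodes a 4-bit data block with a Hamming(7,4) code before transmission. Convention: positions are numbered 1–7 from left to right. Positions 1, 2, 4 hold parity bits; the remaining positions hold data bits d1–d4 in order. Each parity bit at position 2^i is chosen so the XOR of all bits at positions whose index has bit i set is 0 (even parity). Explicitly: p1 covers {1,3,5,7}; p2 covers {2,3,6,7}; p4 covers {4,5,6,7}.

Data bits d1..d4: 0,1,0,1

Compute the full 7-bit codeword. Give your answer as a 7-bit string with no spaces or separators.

0100101

Place data at non-parity positions: p1 p2 0 p4 1 0 1
p1 (pos 1,3,5,7): XOR of data positions = 0⊕1⊕1 = 0
p2 (pos 2,3,6,7): XOR of data positions = 0⊕0⊕1 = 1
p4 (pos 4,5,6,7): XOR of data positions = 1⊕0⊕1 = 0
Codeword: 0100101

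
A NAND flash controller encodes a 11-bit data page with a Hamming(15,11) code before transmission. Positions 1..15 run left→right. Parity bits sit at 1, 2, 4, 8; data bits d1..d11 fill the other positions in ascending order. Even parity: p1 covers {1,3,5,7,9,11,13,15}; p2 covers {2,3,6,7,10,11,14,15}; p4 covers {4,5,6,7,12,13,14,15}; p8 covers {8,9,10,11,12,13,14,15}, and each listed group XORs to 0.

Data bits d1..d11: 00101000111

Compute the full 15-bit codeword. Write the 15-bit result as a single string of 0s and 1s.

Place data at non-parity positions: p1 p2 0 p4 0 1 0 p8 1 0 0 0 1 1 1
p1 (pos 1,3,5,7,9,11,13,15): XOR of data positions = 0⊕0⊕0⊕1⊕0⊕1⊕1 = 1
p2 (pos 2,3,6,7,10,11,14,15): XOR of data positions = 0⊕1⊕0⊕0⊕0⊕1⊕1 = 1
p4 (pos 4,5,6,7,12,13,14,15): XOR of data positions = 0⊕1⊕0⊕0⊕1⊕1⊕1 = 0
p8 (pos 8,9,10,11,12,13,14,15): XOR of data positions = 1⊕0⊕0⊕0⊕1⊕1⊕1 = 0
Codeword: 110001001000111

110001001000111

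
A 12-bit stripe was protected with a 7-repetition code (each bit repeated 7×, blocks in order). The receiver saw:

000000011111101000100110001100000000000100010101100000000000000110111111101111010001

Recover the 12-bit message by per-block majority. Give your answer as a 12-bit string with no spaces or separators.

010100100110

Block 1 (0000000): 0 ones → 0
Block 2 (1111110): 6 ones → 1
Block 3 (1000100): 2 ones → 0
Block 4 (1100011): 4 ones → 1
Block 5 (0000000): 0 ones → 0
Block 6 (0000100): 1 one → 0
Block 7 (0101011): 4 ones → 1
Block 8 (0000000): 0 ones → 0
Block 9 (0000000): 0 ones → 0
Block 10 (1101111): 6 ones → 1
Block 11 (1110111): 6 ones → 1
Block 12 (1010001): 3 ones → 0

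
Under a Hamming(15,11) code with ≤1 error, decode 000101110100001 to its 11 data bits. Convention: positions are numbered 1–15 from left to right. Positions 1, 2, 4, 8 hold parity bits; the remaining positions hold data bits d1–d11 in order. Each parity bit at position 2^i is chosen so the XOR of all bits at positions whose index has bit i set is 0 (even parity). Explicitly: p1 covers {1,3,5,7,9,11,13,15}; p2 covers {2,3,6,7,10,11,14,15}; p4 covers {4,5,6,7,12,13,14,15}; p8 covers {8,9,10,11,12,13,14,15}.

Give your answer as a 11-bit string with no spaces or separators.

00110100001

s1 (pos 1,3,5,7,9,11,13,15): 0⊕0⊕0⊕1⊕0⊕0⊕0⊕1 = 0
s2 (pos 2,3,6,7,10,11,14,15): 0⊕0⊕1⊕1⊕1⊕0⊕0⊕1 = 0
s4 (pos 4,5,6,7,12,13,14,15): 1⊕0⊕1⊕1⊕0⊕0⊕0⊕1 = 0
s8 (pos 8,9,10,11,12,13,14,15): 1⊕0⊕1⊕0⊕0⊕0⊕0⊕1 = 1
Syndrome s8…s1 = 1000 → error at position 8.
Flip position 8: 000101110100001 → 000101100100001
Read data bits from positions 3,5,6,7,9,10,11,12,13,14,15: 00110100001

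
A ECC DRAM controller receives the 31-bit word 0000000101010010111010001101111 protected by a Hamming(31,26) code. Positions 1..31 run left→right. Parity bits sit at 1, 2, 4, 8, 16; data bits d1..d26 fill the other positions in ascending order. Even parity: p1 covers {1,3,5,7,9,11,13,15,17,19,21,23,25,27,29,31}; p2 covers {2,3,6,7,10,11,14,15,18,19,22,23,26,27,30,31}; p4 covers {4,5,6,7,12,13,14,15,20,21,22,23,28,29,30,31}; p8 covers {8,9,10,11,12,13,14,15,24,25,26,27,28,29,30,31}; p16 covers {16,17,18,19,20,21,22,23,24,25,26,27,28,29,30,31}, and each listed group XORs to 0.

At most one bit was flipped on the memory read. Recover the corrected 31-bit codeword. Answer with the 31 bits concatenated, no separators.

0000001101010010111010001101111

s1 (pos 1,3,5,7,9,11,13,15,17,19,21,23,25,27,29,31): 0⊕0⊕0⊕0⊕0⊕0⊕0⊕1⊕1⊕1⊕1⊕0⊕1⊕0⊕1⊕1 = 1
s2 (pos 2,3,6,7,10,11,14,15,18,19,22,23,26,27,30,31): 0⊕0⊕0⊕0⊕1⊕0⊕0⊕1⊕1⊕1⊕0⊕0⊕1⊕0⊕1⊕1 = 1
s4 (pos 4,5,6,7,12,13,14,15,20,21,22,23,28,29,30,31): 0⊕0⊕0⊕0⊕1⊕0⊕0⊕1⊕0⊕1⊕0⊕0⊕1⊕1⊕1⊕1 = 1
s8 (pos 8,9,10,11,12,13,14,15,24,25,26,27,28,29,30,31): 1⊕0⊕1⊕0⊕1⊕0⊕0⊕1⊕0⊕1⊕1⊕0⊕1⊕1⊕1⊕1 = 0
s16 (pos 16,17,18,19,20,21,22,23,24,25,26,27,28,29,30,31): 0⊕1⊕1⊕1⊕0⊕1⊕0⊕0⊕0⊕1⊕1⊕0⊕1⊕1⊕1⊕1 = 0
Syndrome s16…s1 = 00111 → error at position 7.
Flip position 7: 0000000101010010111010001101111 → 0000001101010010111010001101111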